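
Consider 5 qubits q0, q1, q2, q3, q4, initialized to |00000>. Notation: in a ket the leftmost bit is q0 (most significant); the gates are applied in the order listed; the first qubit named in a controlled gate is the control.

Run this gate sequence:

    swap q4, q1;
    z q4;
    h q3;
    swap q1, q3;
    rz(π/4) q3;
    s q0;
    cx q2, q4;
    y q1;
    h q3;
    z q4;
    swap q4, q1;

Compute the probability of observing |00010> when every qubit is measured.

A full measurement returns |00010> with probability 1/4.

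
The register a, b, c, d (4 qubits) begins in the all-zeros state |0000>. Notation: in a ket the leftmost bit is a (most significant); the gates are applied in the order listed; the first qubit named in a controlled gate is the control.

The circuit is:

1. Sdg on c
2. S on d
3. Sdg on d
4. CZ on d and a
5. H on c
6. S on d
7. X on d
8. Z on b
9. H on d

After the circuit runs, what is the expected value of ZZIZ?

In the final state, ZZIZ has expectation 0. Key observation: gates 2-3 undo each other exactly, leaving only the rest of the circuit to track.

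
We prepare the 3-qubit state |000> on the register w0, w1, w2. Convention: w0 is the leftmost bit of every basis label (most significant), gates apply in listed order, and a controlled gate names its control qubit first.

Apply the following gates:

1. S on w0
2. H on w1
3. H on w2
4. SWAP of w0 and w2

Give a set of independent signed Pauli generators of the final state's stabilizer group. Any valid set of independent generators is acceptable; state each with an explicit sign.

The stabilizer group can be generated by +XII, +IXI, +IIZ, among other valid generating sets.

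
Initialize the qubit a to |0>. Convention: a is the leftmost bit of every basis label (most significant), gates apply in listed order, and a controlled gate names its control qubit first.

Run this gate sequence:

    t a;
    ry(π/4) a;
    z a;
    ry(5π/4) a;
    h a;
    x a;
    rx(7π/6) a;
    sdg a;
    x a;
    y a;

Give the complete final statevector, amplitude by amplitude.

After the circuit, the state carries amplitude -(1 - I)*(1 + sqrt(3)*I)/4 on |0>, (1 - I)*(-sqrt(3) + I)/4 on |1>.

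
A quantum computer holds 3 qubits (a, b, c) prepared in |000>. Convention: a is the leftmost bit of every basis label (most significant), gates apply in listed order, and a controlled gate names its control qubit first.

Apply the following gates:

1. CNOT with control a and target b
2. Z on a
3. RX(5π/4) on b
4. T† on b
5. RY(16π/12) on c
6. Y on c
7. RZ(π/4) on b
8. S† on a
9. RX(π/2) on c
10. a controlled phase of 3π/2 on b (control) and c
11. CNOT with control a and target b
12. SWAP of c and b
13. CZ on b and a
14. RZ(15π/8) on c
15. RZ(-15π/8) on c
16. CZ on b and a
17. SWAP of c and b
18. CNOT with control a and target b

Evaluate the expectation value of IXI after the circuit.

In the final state, IXI has expectation sqrt(2)/4. Key observation: steps 11-18 multiply out to the identity, so the circuit reduces to the remaining gates.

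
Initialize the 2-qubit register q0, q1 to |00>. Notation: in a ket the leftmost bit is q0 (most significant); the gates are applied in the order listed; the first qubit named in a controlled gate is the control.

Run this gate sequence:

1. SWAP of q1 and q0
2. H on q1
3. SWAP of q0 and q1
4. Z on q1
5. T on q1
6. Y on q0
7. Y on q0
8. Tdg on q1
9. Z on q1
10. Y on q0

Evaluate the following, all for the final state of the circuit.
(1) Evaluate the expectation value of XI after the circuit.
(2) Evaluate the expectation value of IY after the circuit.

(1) The observable XI averages to -1. Key observation: gates 4-9 undo each other exactly, leaving only the rest of the circuit to track.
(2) The expectation value of IY is 0.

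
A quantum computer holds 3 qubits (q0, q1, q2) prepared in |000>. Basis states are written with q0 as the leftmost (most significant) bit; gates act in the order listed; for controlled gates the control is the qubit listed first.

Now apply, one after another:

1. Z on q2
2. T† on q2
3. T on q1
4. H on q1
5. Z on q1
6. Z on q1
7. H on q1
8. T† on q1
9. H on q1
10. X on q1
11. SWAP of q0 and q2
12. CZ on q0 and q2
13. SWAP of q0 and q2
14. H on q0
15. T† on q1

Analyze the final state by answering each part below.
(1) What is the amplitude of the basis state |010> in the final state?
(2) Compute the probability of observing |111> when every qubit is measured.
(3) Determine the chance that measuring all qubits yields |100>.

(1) |010> carries amplitude -exp(3*I*pi/4)/2 in the final state.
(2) Outcome |111> occurs with probability 0.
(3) The probability of measuring |100> is 1/4.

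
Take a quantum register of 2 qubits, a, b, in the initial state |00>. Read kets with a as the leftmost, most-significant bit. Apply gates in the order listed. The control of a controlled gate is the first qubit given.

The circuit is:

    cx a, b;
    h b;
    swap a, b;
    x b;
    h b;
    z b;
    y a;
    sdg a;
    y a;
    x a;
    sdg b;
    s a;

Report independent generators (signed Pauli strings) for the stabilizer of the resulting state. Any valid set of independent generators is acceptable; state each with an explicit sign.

The stabilizer group can be generated by +XI, -IY, among other valid generating sets.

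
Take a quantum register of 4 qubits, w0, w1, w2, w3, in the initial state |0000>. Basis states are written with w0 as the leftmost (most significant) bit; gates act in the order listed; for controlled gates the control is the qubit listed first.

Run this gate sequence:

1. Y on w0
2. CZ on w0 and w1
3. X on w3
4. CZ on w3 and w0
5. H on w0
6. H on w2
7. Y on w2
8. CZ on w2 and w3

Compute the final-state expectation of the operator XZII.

The expectation value of XZII is -1.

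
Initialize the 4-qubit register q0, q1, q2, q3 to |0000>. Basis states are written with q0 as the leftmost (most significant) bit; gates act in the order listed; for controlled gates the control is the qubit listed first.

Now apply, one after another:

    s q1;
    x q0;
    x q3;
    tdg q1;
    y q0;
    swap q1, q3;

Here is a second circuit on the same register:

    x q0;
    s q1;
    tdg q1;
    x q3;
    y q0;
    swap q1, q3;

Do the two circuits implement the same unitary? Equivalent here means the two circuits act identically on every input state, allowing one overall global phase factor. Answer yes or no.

Yes — the two circuits implement the same unitary up to a global phase.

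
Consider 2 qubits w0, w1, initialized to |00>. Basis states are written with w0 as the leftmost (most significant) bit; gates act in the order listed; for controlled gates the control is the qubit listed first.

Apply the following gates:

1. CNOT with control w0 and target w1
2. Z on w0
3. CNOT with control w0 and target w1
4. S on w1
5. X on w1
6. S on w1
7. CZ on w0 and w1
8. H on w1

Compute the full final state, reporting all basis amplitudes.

After the circuit, the state carries amplitude sqrt(2)*I/2 on |00>, -sqrt(2)*I/2 on |01>, 0 on |10>, 0 on |11>.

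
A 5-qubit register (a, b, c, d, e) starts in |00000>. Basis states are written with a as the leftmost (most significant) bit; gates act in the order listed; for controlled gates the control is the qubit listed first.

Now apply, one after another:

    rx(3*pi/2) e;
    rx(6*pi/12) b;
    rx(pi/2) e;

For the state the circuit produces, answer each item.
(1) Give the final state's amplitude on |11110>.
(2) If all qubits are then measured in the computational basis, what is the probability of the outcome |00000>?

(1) The amplitude on |11110> is 0.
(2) A full measurement returns |00000> with probability 1/2.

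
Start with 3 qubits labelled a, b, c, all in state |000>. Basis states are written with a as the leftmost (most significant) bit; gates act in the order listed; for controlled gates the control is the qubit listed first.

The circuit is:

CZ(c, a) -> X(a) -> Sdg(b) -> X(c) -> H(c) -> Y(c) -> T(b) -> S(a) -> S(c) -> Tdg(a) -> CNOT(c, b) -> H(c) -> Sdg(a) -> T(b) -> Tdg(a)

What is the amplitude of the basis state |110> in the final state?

The amplitude on |110> is exp(3*I*pi/4)/2.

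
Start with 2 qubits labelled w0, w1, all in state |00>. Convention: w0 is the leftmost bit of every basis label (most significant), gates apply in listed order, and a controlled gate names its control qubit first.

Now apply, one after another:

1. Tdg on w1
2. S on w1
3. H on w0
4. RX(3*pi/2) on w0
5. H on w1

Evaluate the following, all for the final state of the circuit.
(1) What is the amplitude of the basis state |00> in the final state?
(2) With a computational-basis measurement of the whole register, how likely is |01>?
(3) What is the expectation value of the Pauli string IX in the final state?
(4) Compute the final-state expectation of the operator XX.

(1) The amplitude on |00> is sqrt(2)*(-1 - I)/4.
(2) A full measurement returns |01> with probability 1/4.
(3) The observable IX averages to 1.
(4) In the final state, XX has expectation 1.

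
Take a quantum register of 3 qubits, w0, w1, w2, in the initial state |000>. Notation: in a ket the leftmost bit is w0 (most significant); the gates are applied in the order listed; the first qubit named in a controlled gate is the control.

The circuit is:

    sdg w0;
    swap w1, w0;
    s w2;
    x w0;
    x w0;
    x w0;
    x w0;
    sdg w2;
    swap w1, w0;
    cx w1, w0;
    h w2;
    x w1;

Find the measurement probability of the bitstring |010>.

The probability of measuring |010> is 1/2. Key observation: gates 2-9 undo each other exactly, leaving only the rest of the circuit to track.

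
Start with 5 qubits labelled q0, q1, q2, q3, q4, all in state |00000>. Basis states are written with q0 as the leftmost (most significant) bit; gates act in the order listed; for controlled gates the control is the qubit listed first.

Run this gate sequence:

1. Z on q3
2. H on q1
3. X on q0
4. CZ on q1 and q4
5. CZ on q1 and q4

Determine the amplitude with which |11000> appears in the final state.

|11000> carries amplitude sqrt(2)/2 in the final state. Key observation: gates 4-5 undo each other exactly, leaving only the rest of the circuit to track.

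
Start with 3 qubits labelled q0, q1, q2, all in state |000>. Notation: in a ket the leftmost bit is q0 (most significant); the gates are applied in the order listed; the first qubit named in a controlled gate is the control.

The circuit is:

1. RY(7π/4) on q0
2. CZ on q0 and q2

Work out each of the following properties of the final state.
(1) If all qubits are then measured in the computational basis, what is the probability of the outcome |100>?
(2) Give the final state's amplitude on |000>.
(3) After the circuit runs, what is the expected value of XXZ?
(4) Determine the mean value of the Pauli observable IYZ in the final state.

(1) A full measurement returns |100> with probability 1/2 - sqrt(2)/4.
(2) The final state's coefficient on |000> equals -sqrt(sqrt(2) + 2)/2.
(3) The observable XXZ averages to 0.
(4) In the final state, IYZ has expectation 0.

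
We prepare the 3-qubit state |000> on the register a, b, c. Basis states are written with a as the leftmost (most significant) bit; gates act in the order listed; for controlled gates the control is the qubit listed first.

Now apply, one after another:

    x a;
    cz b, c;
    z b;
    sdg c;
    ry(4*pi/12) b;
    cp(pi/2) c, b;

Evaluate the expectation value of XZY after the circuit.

In the final state, XZY has expectation 0.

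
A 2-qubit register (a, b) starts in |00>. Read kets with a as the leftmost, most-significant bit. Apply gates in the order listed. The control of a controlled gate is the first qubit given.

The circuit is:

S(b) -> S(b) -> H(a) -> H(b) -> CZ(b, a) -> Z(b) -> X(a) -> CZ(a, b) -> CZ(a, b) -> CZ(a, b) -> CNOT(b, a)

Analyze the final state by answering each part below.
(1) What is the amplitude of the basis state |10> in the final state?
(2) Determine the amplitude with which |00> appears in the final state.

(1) |10> carries amplitude 1/2 in the final state.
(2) The amplitude on |00> is 1/2.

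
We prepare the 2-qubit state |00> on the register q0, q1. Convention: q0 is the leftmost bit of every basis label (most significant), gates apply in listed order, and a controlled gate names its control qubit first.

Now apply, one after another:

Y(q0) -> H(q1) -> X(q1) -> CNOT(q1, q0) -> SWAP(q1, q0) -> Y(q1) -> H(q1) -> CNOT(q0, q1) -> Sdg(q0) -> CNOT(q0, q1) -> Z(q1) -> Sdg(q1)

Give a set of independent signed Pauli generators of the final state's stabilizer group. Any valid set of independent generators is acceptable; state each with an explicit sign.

One valid set of independent stabilizer generators is +YZ, +ZY (any independent generating set of the same group is equally correct).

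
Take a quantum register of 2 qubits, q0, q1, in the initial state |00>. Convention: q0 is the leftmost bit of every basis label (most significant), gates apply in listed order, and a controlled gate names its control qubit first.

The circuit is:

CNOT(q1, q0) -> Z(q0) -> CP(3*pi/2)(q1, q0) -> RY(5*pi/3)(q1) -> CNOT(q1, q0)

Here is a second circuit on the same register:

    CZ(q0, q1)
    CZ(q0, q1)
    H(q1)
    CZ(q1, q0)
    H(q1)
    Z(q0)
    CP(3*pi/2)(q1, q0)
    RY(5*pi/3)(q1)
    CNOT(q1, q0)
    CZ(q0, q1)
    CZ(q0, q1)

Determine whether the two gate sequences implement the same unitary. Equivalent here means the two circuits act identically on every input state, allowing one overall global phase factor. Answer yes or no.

No — the two circuits implement different unitaries, even allowing a global phase.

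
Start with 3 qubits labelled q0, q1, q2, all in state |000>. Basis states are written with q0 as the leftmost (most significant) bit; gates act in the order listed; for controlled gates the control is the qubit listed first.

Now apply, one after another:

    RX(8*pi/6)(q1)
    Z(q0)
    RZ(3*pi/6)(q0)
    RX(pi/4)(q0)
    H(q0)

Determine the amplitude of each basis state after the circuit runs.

The final amplitudes are sqrt(2)*(sqrt(2 - sqrt(2)) + I*sqrt(sqrt(2) + 2))*exp(I*pi/4)/8 on |000>, 0 on |001>, sqrt(6)*(-sqrt(sqrt(2) + 2) + I*sqrt(2 - sqrt(2)))*exp(I*pi/4)/8 on |010>, 0 on |011>, sqrt(2)*(-sqrt(2 - sqrt(2)) + I*sqrt(sqrt(2) + 2))*exp(I*pi/4)/8 on |100>, 0 on |101>, sqrt(6)*(-sqrt(sqrt(2) + 2) - I*sqrt(2 - sqrt(2)))*exp(I*pi/4)/8 on |110>, 0 on |111>.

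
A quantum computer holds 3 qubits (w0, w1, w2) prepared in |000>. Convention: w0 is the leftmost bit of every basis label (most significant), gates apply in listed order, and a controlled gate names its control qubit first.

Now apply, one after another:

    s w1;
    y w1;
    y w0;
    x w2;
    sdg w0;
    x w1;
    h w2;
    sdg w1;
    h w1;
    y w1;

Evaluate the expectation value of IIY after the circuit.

The expectation value of IIY is 0.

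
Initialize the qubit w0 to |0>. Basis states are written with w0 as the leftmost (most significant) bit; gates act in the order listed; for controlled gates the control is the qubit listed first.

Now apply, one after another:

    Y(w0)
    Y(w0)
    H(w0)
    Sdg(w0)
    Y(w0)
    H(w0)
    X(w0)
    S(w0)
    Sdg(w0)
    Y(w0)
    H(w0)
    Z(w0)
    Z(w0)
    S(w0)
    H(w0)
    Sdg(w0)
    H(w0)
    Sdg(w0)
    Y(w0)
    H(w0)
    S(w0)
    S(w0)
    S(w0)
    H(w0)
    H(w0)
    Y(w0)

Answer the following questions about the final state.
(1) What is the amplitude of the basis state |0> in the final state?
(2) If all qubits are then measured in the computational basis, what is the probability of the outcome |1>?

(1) |0> carries amplitude 1/2 + I/2 in the final state.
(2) A full measurement returns |1> with probability 1/2.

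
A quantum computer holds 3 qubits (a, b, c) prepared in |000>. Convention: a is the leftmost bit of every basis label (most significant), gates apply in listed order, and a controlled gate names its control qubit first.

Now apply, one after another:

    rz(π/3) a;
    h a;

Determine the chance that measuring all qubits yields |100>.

A full measurement returns |100> with probability 1/2.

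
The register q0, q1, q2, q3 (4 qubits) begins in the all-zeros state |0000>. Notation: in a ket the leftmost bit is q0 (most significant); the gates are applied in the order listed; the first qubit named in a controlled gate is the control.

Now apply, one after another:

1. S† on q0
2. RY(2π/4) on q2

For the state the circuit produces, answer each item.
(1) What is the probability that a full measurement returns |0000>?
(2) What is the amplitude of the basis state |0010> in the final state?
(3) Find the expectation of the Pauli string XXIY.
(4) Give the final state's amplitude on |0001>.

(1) Outcome |0000> occurs with probability 1/2.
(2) The amplitude on |0010> is sqrt(2)/2.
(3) The expectation value of XXIY is 0.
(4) |0001> carries amplitude 0 in the final state.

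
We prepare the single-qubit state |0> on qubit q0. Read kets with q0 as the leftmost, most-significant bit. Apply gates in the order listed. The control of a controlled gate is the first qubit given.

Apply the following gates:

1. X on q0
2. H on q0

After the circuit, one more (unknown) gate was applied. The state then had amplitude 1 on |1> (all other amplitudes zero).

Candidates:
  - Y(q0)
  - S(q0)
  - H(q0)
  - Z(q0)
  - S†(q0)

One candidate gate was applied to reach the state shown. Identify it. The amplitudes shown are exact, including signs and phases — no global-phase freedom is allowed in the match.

The applied gate was H(q0).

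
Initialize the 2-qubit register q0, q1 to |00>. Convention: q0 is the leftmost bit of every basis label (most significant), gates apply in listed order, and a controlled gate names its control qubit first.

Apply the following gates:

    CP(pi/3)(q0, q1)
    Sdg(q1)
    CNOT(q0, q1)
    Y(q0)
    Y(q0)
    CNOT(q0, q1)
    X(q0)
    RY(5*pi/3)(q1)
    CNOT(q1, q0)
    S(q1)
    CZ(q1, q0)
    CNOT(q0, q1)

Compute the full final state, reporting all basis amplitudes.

The resulting statevector has amplitude 0 on |00>, I/2 on |01>, 0 on |10>, -sqrt(3)/2 on |11>. Key observation: steps 3-6 multiply out to the identity, so the circuit reduces to the remaining gates.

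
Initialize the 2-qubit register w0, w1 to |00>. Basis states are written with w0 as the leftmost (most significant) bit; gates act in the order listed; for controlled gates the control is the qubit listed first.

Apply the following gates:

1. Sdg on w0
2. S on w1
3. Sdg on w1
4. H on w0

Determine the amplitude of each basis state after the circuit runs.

The resulting statevector has amplitude sqrt(2)/2 on |00>, 0 on |01>, sqrt(2)/2 on |10>, 0 on |11>. Key observation: steps 2-3 multiply out to the identity, so the circuit reduces to the remaining gates.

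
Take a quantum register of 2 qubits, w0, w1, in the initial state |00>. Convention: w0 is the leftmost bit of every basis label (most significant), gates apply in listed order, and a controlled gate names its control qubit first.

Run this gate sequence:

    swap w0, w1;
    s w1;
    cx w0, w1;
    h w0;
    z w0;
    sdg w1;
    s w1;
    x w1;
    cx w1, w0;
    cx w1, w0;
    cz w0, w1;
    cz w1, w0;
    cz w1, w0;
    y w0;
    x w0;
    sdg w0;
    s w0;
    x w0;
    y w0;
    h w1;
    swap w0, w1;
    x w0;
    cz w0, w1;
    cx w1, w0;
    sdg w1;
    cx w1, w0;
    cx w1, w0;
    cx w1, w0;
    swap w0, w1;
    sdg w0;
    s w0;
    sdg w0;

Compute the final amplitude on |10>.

The final state's coefficient on |10> equals 1/2. Key observation: steps 14-19 multiply out to the identity, so the circuit reduces to the remaining gates.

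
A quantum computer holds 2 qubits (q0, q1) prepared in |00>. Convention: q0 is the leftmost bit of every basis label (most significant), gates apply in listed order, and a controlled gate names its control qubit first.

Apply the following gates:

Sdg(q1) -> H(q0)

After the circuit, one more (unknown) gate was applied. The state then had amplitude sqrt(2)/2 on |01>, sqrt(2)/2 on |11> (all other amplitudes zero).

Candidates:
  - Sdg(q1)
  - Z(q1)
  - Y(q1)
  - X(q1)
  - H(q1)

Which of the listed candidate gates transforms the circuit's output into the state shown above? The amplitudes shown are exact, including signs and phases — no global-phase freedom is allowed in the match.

The unique candidate consistent with the amplitudes is X(q1).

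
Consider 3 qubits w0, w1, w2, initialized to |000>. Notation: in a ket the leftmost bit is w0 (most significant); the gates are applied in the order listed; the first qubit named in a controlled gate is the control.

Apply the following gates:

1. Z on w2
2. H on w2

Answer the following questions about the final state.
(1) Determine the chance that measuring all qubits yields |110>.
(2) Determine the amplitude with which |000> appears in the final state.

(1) Outcome |110> occurs with probability 0.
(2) |000> carries amplitude sqrt(2)/2 in the final state.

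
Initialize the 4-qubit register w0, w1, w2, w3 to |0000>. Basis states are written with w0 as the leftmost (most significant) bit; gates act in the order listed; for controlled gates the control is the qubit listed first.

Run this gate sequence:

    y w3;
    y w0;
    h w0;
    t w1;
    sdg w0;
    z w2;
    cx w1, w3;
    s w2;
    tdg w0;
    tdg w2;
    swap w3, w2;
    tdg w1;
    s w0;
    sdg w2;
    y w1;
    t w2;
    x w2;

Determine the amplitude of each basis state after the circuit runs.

After the circuit, the state carries amplitude -sqrt(2)*exp(I*pi/4)/2 on |0100>, sqrt(2)/2 on |1100>, and 0 on every other basis state.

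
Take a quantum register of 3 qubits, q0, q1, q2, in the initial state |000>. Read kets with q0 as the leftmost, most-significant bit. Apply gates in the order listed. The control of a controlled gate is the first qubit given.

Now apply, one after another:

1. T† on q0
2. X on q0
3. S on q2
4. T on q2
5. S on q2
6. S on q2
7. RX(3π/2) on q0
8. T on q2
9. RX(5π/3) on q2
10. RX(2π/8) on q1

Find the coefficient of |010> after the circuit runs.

The amplitude on |010> is sqrt(12 - 6*sqrt(2))/8.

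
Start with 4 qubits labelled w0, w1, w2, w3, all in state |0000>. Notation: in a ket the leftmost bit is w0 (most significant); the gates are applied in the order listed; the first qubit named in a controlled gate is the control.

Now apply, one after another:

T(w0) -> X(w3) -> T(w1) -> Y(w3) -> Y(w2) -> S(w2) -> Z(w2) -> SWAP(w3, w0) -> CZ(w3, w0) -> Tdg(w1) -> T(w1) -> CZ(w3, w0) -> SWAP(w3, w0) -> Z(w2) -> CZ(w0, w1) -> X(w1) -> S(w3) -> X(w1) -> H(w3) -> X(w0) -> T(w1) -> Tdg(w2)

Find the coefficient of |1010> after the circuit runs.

|1010> carries amplitude sqrt(2)*exp(I*pi/4)/2 in the final state.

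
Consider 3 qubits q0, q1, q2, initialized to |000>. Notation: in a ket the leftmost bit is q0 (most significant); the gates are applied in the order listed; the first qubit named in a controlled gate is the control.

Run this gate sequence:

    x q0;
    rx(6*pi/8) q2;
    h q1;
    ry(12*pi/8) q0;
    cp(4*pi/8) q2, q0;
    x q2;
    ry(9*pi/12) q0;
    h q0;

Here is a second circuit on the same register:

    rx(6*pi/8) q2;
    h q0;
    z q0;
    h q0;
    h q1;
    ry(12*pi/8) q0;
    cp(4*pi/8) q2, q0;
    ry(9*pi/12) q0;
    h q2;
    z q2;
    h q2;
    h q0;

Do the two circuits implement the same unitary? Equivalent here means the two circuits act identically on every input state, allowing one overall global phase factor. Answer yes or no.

Yes — the two circuits implement the same unitary up to a global phase.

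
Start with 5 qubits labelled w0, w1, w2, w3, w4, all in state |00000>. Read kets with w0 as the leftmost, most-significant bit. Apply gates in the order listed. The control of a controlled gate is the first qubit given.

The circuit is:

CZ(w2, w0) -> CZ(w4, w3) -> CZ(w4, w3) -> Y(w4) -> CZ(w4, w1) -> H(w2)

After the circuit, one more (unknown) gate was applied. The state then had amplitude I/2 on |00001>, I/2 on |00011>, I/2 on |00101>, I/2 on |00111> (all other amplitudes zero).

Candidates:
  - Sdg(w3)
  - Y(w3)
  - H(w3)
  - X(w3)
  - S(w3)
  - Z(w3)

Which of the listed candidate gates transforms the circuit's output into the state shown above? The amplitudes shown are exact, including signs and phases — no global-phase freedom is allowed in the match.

It was H(w3) that produced the state shown. Key observation: gates 2-3 undo each other exactly, leaving only the rest of the circuit to track.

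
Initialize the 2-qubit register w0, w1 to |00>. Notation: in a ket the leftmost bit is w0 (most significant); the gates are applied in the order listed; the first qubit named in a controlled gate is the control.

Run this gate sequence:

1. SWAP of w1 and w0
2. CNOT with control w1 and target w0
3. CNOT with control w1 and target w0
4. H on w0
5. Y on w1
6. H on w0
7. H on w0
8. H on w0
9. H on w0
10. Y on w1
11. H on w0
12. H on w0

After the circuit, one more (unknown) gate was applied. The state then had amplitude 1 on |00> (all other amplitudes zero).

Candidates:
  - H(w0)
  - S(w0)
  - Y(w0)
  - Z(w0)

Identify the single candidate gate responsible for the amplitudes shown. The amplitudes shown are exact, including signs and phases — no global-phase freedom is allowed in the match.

The unique candidate consistent with the amplitudes is H(w0). Key observation: steps 4-11 multiply out to the identity, so the circuit reduces to the remaining gates.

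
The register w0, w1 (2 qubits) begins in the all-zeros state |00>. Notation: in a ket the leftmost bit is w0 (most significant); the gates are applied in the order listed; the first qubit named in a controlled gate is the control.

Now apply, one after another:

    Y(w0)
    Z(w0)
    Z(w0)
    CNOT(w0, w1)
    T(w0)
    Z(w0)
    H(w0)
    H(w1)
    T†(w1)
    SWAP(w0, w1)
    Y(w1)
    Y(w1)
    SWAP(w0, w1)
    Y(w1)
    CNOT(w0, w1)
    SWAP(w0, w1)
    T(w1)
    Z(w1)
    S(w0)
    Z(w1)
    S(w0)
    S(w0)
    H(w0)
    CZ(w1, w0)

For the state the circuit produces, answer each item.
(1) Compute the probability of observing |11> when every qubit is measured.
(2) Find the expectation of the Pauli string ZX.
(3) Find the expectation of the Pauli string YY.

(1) A full measurement returns |11> with probability sqrt(2)/8 + 1/4.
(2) In the final state, ZX has expectation -1/2.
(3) The observable YY averages to 1/2.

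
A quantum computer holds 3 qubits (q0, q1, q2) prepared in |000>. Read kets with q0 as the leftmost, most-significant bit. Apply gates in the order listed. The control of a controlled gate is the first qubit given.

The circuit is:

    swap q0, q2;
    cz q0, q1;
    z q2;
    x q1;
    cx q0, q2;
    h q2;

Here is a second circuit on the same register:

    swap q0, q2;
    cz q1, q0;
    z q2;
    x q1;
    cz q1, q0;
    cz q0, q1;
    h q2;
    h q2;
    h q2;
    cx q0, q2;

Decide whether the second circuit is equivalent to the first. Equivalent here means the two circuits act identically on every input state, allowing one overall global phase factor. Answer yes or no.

No, they are not equivalent — no single phase factor reconciles the two unitaries.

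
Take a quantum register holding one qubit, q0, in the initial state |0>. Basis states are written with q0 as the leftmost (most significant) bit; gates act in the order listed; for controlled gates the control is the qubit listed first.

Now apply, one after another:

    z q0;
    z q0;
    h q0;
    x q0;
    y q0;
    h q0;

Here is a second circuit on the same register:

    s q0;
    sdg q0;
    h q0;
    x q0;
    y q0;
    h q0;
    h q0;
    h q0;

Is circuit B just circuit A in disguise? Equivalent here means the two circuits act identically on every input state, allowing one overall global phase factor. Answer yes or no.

Yes — the two circuits implement the same unitary up to a global phase.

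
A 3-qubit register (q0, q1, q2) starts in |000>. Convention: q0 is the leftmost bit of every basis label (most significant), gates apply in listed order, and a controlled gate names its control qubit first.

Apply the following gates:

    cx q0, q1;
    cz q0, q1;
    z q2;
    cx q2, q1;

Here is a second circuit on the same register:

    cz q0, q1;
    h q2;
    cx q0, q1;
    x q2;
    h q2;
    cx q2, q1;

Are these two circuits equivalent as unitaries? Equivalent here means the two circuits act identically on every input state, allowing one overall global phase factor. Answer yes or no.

No — the two circuits implement different unitaries, even allowing a global phase.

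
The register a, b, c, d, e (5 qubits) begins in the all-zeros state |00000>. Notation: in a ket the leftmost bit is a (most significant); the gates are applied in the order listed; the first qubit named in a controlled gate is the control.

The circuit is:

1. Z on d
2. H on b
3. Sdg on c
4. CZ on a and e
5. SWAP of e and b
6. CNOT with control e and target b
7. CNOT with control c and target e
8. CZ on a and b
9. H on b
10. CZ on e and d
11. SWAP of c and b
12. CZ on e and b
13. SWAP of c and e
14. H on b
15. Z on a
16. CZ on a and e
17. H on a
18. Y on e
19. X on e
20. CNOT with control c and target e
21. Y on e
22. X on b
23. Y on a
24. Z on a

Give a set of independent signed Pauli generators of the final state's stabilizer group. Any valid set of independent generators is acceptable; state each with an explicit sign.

One valid set of independent stabilizer generators is +XIIII, +IXIII, -IIXIZ, +IIZIX, +IIIZI (any independent generating set of the same group is equally correct).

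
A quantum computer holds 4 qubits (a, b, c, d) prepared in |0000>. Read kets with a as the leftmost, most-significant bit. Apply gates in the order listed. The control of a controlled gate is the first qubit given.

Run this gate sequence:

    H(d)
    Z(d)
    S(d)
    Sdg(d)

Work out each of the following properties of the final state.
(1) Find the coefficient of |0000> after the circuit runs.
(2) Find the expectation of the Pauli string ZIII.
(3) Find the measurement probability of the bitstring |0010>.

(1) |0000> carries amplitude sqrt(2)/2 in the final state. Key observation: gates 3-4 undo each other exactly, leaving only the rest of the circuit to track.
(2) In the final state, ZIII has expectation 1.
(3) The probability of measuring |0010> is 0.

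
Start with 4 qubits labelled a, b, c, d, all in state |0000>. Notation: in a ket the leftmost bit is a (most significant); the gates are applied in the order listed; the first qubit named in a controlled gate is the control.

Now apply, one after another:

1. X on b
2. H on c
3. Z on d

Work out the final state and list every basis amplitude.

The resulting statevector has amplitude sqrt(2)/2 on |0100>, sqrt(2)/2 on |0110>, and 0 on every other basis state.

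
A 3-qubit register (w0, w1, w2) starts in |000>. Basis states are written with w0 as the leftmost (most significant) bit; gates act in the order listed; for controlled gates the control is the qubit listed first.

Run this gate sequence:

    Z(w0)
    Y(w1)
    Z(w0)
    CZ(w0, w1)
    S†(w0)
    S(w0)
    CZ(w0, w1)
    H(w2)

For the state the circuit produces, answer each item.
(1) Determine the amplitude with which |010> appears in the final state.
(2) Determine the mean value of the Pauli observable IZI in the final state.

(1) The final state's coefficient on |010> equals sqrt(2)*I/2. Key observation: steps 4-7 multiply out to the identity, so the circuit reduces to the remaining gates.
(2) The observable IZI averages to -1.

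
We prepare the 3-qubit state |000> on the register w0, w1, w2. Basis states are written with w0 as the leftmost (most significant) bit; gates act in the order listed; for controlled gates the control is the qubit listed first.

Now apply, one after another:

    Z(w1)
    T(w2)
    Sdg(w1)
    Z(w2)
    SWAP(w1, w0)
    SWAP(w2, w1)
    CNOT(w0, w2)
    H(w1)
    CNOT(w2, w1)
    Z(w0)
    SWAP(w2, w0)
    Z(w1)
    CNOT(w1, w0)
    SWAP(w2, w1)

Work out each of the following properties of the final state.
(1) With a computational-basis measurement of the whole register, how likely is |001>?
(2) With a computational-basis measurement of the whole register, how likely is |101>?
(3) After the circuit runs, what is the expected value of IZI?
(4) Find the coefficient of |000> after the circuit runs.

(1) Outcome |001> occurs with probability 0.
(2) Outcome |101> occurs with probability 1/2.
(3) The observable IZI averages to 1.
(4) The final state's coefficient on |000> equals sqrt(2)/2.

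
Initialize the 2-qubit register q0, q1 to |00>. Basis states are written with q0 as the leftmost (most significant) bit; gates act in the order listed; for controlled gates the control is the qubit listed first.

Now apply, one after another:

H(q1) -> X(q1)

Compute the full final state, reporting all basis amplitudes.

After the circuit, the state carries amplitude sqrt(2)/2 on |00>, sqrt(2)/2 on |01>, 0 on |10>, 0 on |11>.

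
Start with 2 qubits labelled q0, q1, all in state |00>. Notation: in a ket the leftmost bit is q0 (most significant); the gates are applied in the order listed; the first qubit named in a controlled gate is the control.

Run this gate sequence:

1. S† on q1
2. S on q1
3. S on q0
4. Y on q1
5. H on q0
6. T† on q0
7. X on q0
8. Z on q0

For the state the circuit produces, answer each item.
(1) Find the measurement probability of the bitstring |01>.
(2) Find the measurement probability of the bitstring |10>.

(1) Outcome |01> occurs with probability 1/2.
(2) Outcome |10> occurs with probability 0.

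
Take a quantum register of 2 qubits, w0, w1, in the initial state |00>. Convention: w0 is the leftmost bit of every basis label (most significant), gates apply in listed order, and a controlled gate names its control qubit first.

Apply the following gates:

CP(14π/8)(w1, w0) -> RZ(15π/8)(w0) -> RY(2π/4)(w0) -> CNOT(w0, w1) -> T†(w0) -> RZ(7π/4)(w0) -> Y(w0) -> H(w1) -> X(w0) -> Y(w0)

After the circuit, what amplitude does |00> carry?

The amplitude on |00> is exp(11*I*pi/16)/2.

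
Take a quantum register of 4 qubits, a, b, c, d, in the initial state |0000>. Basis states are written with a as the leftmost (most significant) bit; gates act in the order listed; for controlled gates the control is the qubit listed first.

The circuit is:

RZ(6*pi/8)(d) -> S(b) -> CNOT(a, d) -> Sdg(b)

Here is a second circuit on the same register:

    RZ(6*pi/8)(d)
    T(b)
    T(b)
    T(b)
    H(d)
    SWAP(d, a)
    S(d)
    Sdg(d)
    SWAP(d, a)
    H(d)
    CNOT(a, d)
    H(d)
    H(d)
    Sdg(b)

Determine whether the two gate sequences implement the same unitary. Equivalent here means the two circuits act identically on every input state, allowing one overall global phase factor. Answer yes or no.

No: there is an input state on which the two circuits produce genuinely different outputs (not merely differing by a phase).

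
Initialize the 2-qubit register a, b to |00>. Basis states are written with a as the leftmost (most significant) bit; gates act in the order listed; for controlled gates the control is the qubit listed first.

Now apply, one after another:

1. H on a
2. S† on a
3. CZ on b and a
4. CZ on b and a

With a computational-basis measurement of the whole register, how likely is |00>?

Outcome |00> occurs with probability 1/2. Key observation: gates 3-4 undo each other exactly, leaving only the rest of the circuit to track.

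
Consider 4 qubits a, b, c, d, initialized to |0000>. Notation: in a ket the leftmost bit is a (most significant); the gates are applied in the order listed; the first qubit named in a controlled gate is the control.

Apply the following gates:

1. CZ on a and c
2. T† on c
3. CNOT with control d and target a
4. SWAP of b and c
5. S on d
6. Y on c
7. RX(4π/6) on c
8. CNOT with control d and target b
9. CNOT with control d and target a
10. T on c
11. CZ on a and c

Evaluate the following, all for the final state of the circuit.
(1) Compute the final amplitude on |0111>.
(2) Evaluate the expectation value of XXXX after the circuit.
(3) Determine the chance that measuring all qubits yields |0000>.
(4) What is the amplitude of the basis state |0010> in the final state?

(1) The final state's coefficient on |0111> equals 0.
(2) The expectation value of XXXX is 0.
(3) Outcome |0000> occurs with probability 3/4.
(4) |0010> carries amplitude exp(3*I*pi/4)/2 in the final state.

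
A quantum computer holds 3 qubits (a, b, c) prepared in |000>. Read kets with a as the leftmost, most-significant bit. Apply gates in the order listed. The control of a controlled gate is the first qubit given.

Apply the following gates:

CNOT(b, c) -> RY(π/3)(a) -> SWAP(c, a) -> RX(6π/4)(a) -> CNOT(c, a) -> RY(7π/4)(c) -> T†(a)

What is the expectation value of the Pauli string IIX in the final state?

The expectation value of IIX is -sqrt(2)/4.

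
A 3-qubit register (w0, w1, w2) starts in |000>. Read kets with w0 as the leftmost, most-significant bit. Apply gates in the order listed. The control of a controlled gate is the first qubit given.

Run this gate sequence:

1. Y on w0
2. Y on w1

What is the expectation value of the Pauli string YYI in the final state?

In the final state, YYI has expectation 0.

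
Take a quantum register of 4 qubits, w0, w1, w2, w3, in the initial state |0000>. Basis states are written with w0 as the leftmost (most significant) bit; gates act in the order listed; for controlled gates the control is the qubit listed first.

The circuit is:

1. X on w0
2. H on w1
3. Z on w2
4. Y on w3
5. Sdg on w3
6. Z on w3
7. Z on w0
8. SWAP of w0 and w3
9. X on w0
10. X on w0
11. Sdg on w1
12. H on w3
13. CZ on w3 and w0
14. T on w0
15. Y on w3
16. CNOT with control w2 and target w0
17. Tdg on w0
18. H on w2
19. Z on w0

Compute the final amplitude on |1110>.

The amplitude on |1110> is sqrt(2)/4. Key observation: gates 9-10 undo each other exactly, leaving only the rest of the circuit to track.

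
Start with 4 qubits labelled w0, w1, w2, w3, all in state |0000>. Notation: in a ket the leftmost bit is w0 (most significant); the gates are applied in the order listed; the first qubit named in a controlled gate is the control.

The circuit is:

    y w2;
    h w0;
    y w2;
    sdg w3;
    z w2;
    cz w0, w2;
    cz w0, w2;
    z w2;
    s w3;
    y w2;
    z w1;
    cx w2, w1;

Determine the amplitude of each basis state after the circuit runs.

The final amplitudes are sqrt(2)*I/2 on |0110>, sqrt(2)*I/2 on |1110>, and 0 on every other basis state. Key observation: gates 3-10 undo each other exactly, leaving only the rest of the circuit to track.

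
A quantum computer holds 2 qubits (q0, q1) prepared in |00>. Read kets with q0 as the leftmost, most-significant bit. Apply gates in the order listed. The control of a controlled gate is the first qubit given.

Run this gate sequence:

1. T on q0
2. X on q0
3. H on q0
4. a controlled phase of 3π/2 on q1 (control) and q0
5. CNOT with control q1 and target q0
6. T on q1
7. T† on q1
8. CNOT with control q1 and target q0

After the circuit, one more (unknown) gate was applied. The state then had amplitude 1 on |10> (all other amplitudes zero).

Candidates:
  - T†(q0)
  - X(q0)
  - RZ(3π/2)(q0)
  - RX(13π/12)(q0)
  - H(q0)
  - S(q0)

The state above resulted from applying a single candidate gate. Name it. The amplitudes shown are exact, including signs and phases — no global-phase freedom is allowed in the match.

The applied gate was H(q0).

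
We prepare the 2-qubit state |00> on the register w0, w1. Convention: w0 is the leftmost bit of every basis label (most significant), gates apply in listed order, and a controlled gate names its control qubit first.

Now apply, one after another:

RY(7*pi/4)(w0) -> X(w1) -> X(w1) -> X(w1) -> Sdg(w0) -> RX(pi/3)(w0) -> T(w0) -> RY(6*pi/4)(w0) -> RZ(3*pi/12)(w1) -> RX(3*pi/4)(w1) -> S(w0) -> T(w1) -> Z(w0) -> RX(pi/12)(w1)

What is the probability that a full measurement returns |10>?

Outcome |10> occurs with probability -sqrt(2)/16 + 3*sqrt(6)/64 + 11/32.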